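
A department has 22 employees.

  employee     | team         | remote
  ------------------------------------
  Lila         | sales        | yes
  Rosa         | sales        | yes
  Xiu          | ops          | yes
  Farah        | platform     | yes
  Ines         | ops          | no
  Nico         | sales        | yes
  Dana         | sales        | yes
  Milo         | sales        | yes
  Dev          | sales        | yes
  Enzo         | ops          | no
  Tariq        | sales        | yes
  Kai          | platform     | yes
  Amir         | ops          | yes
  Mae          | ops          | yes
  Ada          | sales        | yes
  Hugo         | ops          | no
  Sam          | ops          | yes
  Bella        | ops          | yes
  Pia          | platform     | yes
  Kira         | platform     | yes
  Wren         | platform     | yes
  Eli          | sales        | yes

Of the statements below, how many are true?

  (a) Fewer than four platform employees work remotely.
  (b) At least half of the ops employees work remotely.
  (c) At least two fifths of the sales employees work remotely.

2

(a) platform: |A| = 5, |A ∩ B| = 5; needs |A ∩ B| < 4 — false.
(b) ops: |A| = 8, |A ∩ B| = 5; needs |A ∩ B| ≥ |A ∖ B| — true.
(c) sales: |A| = 9, |A ∩ B| = 9; needs |A ∩ B| / |A| ≥ 2/5 — true.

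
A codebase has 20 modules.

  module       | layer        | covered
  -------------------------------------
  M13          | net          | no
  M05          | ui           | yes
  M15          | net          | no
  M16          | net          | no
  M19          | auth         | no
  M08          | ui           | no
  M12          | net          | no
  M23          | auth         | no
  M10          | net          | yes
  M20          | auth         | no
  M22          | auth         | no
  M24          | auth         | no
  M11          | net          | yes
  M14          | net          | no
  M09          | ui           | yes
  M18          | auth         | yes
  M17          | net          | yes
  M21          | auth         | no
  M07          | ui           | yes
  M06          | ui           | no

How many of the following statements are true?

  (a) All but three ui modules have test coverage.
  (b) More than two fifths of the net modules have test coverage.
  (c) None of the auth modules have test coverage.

(a) ui: |A| = 5, |A ∩ B| = 3; needs |A ∖ B| = 3 — false.
(b) net: |A| = 8, |A ∩ B| = 3; needs |A ∩ B| / |A| > 2/5 — false.
(c) auth: |A| = 7, |A ∩ B| = 1; needs A ∩ B = ∅ (|A ∩ B| = 0) — false.

0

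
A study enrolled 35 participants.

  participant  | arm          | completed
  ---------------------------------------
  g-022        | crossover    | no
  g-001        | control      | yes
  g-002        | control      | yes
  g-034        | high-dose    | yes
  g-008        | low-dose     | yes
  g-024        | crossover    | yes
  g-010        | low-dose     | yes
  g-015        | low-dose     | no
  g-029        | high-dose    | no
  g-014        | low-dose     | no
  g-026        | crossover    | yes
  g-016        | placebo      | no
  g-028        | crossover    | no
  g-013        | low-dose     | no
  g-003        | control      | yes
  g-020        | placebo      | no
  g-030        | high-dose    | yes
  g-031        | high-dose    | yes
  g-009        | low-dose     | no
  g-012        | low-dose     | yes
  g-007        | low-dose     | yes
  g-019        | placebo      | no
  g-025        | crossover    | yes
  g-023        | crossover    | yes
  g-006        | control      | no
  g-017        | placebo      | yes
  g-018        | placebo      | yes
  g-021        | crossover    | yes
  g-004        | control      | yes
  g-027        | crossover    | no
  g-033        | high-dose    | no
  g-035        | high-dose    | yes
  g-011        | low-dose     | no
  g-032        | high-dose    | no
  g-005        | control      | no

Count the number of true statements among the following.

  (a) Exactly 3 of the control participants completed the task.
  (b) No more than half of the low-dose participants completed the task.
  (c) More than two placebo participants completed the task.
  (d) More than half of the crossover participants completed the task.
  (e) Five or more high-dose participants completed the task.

(a) control: |A| = 6, |A ∩ B| = 4; needs |A ∩ B| = 3 — false.
(b) low-dose: |A| = 9, |A ∩ B| = 4; needs |A ∩ B| ≤ |A ∖ B| — true.
(c) placebo: |A| = 5, |A ∩ B| = 2; needs |A ∩ B| > 2 — false.
(d) crossover: |A| = 8, |A ∩ B| = 5; needs |A ∩ B| > |A ∖ B| — true.
(e) high-dose: |A| = 7, |A ∩ B| = 4; needs |A ∩ B| ≥ 5 — false.

2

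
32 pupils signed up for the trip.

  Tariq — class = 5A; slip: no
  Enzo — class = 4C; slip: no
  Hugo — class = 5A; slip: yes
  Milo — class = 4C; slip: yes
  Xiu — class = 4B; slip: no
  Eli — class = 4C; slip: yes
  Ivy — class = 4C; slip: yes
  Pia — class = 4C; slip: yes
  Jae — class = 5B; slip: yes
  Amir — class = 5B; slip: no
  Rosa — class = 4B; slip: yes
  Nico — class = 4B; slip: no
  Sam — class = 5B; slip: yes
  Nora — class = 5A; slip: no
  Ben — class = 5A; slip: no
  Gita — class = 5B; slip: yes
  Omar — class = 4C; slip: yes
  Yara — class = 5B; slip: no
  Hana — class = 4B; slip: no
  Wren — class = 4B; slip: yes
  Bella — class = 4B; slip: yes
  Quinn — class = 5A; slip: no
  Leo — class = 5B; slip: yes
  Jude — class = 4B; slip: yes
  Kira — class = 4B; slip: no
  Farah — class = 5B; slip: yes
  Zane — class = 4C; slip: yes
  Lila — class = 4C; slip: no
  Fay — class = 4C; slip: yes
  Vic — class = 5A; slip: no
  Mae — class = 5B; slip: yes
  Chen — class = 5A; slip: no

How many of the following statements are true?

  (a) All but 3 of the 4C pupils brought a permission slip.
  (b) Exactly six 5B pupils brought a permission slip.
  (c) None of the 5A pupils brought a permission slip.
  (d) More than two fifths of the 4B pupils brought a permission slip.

2

(a) 4C: |A| = 9, |A ∩ B| = 7; needs |A ∖ B| = 3 — false.
(b) 5B: |A| = 8, |A ∩ B| = 6; needs |A ∩ B| = 6 — true.
(c) 5A: |A| = 7, |A ∩ B| = 1; needs A ∩ B = ∅ (|A ∩ B| = 0) — false.
(d) 4B: |A| = 8, |A ∩ B| = 4; needs |A ∩ B| / |A| > 2/5 — true.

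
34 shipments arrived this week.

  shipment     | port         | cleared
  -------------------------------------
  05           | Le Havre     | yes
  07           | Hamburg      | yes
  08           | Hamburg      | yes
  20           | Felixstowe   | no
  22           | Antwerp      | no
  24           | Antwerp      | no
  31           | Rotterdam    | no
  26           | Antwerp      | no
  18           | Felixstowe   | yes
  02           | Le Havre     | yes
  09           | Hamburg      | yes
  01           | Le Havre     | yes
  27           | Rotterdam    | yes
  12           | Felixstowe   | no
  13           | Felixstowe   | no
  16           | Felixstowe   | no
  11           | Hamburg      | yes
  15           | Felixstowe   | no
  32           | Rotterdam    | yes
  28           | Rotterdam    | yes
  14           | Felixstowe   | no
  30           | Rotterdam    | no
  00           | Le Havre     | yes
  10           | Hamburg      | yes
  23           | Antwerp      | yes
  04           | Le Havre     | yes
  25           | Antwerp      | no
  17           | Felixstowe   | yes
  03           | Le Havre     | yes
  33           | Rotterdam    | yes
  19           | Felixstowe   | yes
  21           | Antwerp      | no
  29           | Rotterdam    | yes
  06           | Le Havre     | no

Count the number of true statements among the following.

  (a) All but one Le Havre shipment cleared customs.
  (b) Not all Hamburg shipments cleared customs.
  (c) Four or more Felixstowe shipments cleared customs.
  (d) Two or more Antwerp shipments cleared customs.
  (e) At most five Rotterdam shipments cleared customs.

2

(a) Le Havre: |A| = 7, |A ∩ B| = 6; needs |A ∖ B| = 1 — true.
(b) Hamburg: |A| = 5, |A ∩ B| = 5; needs A ⊄ B (|A ∖ B| ≥ 1) — false.
(c) Felixstowe: |A| = 9, |A ∩ B| = 3; needs |A ∩ B| ≥ 4 — false.
(d) Antwerp: |A| = 6, |A ∩ B| = 1; needs |A ∩ B| ≥ 2 — false.
(e) Rotterdam: |A| = 7, |A ∩ B| = 5; needs |A ∩ B| ≤ 5 — true.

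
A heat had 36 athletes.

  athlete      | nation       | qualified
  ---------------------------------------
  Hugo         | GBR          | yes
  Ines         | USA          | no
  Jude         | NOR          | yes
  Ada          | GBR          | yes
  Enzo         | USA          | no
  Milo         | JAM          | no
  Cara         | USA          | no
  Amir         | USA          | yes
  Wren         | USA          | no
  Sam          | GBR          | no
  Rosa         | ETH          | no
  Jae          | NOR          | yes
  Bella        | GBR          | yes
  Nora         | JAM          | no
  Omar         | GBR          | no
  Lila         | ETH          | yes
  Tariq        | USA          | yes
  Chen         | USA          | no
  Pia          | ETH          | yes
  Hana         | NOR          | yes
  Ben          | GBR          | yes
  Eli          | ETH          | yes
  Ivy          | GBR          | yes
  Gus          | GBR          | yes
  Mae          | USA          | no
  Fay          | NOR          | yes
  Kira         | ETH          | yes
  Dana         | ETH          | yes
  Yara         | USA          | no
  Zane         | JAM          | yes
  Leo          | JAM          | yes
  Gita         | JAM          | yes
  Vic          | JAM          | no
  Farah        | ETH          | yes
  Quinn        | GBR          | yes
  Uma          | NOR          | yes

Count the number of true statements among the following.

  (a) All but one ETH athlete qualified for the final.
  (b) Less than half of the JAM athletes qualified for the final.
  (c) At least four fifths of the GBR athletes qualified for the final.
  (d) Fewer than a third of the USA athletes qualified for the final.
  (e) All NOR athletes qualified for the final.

3

(a) ETH: |A| = 7, |A ∩ B| = 6; needs |A ∖ B| = 1 — true.
(b) JAM: |A| = 6, |A ∩ B| = 3; needs |A ∩ B| < |A ∖ B| — false.
(c) GBR: |A| = 9, |A ∩ B| = 7; needs |A ∩ B| / |A| ≥ 4/5 — false.
(d) USA: |A| = 9, |A ∩ B| = 2; needs |A ∩ B| / |A| < 1/3 — true.
(e) NOR: |A| = 5, |A ∩ B| = 5; needs A ⊆ B, i.e. every element of A is in B (|A ∖ B| = 0) — true.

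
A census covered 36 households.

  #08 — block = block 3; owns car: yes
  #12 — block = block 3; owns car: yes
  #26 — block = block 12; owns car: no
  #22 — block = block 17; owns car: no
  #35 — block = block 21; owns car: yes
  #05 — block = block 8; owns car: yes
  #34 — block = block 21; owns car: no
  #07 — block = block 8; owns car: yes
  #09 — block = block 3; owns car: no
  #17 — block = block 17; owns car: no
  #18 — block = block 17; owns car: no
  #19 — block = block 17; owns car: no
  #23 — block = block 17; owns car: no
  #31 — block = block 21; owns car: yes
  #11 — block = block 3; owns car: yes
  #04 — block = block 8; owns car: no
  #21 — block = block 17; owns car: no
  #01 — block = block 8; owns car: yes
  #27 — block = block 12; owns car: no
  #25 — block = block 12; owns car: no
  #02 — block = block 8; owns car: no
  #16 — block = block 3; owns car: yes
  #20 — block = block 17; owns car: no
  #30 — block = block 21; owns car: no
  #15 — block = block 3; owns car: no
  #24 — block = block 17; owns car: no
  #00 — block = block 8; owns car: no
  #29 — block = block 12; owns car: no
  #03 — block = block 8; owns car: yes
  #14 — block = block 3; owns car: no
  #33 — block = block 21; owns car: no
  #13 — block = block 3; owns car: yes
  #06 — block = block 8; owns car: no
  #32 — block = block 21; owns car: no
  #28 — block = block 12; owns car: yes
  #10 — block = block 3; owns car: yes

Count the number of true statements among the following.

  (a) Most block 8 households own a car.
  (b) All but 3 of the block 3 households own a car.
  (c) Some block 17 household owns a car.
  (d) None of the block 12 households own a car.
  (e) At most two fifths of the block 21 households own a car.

2

(a) block 8: |A| = 8, |A ∩ B| = 4; needs |A ∩ B| > |A ∖ B| — false.
(b) block 3: |A| = 9, |A ∩ B| = 6; needs |A ∖ B| = 3 — true.
(c) block 17: |A| = 8, |A ∩ B| = 0; needs A ∩ B ≠ ∅ (|A ∩ B| ≥ 1) — false.
(d) block 12: |A| = 5, |A ∩ B| = 1; needs A ∩ B = ∅ (|A ∩ B| = 0) — false.
(e) block 21: |A| = 6, |A ∩ B| = 2; needs |A ∩ B| / |A| ≤ 2/5 — true.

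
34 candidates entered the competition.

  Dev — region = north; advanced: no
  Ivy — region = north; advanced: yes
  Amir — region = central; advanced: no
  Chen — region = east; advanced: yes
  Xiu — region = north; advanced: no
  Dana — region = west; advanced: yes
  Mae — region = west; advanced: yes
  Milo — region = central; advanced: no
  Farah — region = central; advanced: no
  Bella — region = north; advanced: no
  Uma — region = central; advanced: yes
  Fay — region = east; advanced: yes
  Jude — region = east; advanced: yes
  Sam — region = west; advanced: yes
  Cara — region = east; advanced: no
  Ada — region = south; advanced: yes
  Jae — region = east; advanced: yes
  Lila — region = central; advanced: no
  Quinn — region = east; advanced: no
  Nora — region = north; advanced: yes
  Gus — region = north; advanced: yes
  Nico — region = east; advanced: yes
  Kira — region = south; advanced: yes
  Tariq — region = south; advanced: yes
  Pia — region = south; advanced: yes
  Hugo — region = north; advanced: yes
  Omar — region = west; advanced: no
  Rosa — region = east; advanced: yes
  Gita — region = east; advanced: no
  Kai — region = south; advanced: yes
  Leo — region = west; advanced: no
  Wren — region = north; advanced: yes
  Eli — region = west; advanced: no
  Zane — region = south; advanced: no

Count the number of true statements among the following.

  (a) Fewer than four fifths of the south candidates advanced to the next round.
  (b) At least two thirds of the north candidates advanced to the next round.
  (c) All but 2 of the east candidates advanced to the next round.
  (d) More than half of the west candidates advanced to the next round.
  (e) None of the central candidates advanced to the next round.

(a) south: |A| = 6, |A ∩ B| = 5; needs |A ∩ B| / |A| < 4/5 — false.
(b) north: |A| = 8, |A ∩ B| = 5; needs |A ∩ B| / |A| ≥ 2/3 — false.
(c) east: |A| = 9, |A ∩ B| = 6; needs |A ∖ B| = 2 — false.
(d) west: |A| = 6, |A ∩ B| = 3; needs |A ∩ B| > |A ∖ B| — false.
(e) central: |A| = 5, |A ∩ B| = 1; needs A ∩ B = ∅ (|A ∩ B| = 0) — false.

0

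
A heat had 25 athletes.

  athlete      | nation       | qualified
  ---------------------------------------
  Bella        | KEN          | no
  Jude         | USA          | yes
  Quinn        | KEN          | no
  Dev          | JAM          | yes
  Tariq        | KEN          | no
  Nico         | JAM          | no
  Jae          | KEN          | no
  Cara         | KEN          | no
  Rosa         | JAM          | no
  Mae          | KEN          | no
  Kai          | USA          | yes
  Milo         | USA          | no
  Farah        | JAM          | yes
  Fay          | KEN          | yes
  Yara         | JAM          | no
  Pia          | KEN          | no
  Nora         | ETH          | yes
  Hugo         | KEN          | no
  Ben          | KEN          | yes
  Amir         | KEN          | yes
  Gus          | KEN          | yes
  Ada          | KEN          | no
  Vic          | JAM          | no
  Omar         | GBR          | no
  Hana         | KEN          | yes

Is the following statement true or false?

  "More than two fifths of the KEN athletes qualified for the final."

False

Truth condition: |A ∩ B| / |A| > 2/5.
A (the restrictor) = {Bella, Quinn, Tariq, Jae, Cara, Mae, Fay, Pia, Hugo, Ben, Amir, Gus, Ada, Hana}, |A| = 14.
A ∩ B = {Fay, Ben, Amir, Gus, Hana}, so |A ∩ B| = 5.
A ∖ B = {Bella, Quinn, Tariq, Jae, Cara, Mae, Pia, Hugo, Ada}, so |A ∖ B| = 9.
|A ∩ B|/|A| = 5/14, so the statement is false.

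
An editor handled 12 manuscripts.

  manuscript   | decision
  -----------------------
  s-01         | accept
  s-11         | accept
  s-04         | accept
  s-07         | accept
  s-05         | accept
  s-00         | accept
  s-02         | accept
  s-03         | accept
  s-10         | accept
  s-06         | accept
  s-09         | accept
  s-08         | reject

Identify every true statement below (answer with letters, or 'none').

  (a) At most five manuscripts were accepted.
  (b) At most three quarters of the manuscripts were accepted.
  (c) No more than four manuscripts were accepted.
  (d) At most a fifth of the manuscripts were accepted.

|A| = 12, |A ∩ B| = 11, |A ∖ B| = 1.
(a) |A ∩ B| ≤ 5: fails.
(b) |A ∩ B| / |A| ≤ 3/4: fails.
(c) |A ∩ B| ≤ 4: fails.
(d) |A ∩ B| / |A| ≤ 1/5: fails.

none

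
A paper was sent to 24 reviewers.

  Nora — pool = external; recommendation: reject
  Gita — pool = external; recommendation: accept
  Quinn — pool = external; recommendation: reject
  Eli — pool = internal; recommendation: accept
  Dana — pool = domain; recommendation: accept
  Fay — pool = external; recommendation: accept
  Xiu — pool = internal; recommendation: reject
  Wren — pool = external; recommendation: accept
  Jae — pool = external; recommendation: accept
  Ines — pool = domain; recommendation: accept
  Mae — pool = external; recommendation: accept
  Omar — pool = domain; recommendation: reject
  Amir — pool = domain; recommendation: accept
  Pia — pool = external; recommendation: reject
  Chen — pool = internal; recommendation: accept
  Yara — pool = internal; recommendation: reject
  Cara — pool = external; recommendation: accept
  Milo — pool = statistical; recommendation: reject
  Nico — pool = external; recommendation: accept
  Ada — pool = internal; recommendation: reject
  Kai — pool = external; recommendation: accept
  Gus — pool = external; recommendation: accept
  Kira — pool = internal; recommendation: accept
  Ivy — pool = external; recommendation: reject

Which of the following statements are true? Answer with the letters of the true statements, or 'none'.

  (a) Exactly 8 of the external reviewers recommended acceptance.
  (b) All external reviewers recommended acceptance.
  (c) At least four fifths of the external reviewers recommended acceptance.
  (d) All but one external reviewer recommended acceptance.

none

|A| = 13, |A ∩ B| = 9, |A ∖ B| = 4.
(a) |A ∩ B| = 8: fails.
(b) A ⊆ B, i.e. every element of A is in B (|A ∖ B| = 0): fails.
(c) |A ∩ B| / |A| ≥ 4/5: fails.
(d) |A ∖ B| = 1: fails.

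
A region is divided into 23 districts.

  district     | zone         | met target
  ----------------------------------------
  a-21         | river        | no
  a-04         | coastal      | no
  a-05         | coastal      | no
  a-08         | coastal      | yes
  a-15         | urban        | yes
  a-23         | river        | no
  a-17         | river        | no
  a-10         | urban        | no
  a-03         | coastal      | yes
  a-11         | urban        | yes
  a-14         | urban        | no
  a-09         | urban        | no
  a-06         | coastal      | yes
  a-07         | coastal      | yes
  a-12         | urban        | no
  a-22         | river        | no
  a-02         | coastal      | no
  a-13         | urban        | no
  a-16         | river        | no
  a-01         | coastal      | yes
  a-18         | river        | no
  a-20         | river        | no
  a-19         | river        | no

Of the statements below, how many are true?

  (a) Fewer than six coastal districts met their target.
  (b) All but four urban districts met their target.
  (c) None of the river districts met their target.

(a) coastal: |A| = 8, |A ∩ B| = 5; needs |A ∩ B| < 6 — true.
(b) urban: |A| = 7, |A ∩ B| = 2; needs |A ∖ B| = 4 — false.
(c) river: |A| = 8, |A ∩ B| = 0; needs A ∩ B = ∅ (|A ∩ B| = 0) — true.

2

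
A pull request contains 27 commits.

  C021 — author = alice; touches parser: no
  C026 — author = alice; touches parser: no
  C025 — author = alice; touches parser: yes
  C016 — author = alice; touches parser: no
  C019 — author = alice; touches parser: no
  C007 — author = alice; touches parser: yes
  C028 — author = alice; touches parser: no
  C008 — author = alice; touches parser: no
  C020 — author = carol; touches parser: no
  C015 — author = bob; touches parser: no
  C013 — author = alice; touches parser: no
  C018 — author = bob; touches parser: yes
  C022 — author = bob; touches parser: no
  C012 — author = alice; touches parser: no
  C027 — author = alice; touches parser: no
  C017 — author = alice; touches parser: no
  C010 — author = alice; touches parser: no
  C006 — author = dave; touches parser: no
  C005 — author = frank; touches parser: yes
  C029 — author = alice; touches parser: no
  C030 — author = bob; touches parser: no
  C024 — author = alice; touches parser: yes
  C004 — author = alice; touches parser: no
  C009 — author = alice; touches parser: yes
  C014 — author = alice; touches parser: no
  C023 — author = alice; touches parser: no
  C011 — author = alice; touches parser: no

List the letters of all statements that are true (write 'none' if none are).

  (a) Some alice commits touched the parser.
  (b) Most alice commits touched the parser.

|A| = 20, |A ∩ B| = 4, |A ∖ B| = 16.
(a) A ∩ B ≠ ∅ (|A ∩ B| ≥ 1): holds.
(b) |A ∩ B| > |A ∖ B|: fails.

(a)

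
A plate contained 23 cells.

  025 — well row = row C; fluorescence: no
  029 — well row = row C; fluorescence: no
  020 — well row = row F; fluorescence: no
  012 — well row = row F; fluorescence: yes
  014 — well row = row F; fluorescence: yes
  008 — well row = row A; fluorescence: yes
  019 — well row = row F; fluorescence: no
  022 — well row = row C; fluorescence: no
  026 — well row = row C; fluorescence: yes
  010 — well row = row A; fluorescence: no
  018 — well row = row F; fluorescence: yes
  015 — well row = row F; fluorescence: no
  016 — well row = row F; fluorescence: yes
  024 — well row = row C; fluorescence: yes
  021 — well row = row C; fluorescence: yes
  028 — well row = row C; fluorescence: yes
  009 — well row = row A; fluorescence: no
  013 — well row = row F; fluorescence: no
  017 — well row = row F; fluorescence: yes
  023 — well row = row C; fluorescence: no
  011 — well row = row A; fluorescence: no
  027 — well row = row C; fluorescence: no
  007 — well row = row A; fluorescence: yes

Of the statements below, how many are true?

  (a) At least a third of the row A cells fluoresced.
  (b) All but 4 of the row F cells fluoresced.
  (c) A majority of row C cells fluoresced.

2

(a) row A: |A| = 5, |A ∩ B| = 2; needs |A ∩ B| / |A| ≥ 1/3 — true.
(b) row F: |A| = 9, |A ∩ B| = 5; needs |A ∖ B| = 4 — true.
(c) row C: |A| = 9, |A ∩ B| = 4; needs |A ∩ B| > |A ∖ B| — false.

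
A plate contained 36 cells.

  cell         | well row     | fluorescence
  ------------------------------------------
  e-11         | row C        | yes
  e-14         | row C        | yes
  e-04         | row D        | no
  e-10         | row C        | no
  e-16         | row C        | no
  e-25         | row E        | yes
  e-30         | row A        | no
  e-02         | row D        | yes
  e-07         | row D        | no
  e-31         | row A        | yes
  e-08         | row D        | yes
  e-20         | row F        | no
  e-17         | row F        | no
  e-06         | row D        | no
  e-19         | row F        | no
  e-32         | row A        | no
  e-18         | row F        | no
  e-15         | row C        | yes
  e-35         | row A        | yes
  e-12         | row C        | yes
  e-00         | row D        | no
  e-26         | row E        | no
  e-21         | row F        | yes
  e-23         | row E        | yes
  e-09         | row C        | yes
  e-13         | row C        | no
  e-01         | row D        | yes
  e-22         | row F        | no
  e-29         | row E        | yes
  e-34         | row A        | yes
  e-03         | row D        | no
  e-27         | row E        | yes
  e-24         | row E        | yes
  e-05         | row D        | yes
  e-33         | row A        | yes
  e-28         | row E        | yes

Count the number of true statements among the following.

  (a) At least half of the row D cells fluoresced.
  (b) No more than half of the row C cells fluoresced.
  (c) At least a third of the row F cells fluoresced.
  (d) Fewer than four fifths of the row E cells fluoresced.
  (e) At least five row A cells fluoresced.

0

(a) row D: |A| = 9, |A ∩ B| = 4; needs |A ∩ B| ≥ |A ∖ B| — false.
(b) row C: |A| = 8, |A ∩ B| = 5; needs |A ∩ B| ≤ |A ∖ B| — false.
(c) row F: |A| = 6, |A ∩ B| = 1; needs |A ∩ B| / |A| ≥ 1/3 — false.
(d) row E: |A| = 7, |A ∩ B| = 6; needs |A ∩ B| / |A| < 4/5 — false.
(e) row A: |A| = 6, |A ∩ B| = 4; needs |A ∩ B| ≥ 5 — false.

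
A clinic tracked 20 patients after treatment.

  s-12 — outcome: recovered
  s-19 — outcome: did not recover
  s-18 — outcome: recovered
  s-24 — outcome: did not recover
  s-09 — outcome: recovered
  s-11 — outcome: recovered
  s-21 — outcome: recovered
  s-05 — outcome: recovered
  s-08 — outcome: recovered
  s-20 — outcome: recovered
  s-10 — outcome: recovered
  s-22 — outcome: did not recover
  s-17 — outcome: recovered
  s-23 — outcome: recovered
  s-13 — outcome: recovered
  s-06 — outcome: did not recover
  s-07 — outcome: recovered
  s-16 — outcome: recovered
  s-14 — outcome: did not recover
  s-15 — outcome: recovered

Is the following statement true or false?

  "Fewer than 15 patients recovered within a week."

False

'Fewer than 15 patients recovered within a week' holds iff |A ∩ B| < 15.
|A| = 20, |A ∩ B| = 15, |A ∖ B| = 5.
|A ∩ B| = 15, so the statement is false.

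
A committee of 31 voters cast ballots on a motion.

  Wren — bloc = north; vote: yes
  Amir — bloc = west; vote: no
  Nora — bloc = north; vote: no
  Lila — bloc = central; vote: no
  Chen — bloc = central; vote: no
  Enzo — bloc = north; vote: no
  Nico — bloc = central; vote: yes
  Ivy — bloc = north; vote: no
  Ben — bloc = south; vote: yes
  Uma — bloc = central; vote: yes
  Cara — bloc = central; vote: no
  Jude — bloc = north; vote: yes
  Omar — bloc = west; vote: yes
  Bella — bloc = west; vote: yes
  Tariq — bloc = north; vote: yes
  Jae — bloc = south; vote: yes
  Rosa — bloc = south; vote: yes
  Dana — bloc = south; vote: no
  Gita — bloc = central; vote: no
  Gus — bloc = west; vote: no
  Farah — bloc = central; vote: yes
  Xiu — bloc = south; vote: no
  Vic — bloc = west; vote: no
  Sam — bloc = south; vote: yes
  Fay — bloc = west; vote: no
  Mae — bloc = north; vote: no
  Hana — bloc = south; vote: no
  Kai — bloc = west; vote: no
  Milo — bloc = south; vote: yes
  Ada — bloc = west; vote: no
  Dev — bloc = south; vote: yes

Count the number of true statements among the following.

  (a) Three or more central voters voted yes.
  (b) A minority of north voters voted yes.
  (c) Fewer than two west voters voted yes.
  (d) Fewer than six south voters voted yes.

2

(a) central: |A| = 7, |A ∩ B| = 3; needs |A ∩ B| ≥ 3 — true.
(b) north: |A| = 7, |A ∩ B| = 3; needs |A ∩ B| < |A ∖ B| — true.
(c) west: |A| = 8, |A ∩ B| = 2; needs |A ∩ B| < 2 — false.
(d) south: |A| = 9, |A ∩ B| = 6; needs |A ∩ B| < 6 — false.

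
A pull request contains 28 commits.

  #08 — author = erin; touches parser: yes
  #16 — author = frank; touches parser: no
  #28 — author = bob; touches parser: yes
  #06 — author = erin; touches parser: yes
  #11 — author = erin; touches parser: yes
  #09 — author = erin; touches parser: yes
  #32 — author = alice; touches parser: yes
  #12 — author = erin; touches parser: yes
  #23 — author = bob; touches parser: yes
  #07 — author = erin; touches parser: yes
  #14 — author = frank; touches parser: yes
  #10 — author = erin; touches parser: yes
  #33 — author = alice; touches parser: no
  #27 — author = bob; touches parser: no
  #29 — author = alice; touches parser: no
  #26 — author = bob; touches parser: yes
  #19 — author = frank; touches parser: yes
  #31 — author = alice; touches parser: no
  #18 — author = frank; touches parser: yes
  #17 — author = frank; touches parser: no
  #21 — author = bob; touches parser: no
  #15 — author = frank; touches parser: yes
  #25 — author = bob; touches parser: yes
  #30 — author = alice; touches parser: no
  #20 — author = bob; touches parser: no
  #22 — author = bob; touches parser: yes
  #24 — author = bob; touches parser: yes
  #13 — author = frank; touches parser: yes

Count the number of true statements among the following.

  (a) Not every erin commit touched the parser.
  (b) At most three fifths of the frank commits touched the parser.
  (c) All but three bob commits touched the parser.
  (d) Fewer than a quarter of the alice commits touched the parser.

(a) erin: |A| = 7, |A ∩ B| = 7; needs A ⊄ B (|A ∖ B| ≥ 1) — false.
(b) frank: |A| = 7, |A ∩ B| = 5; needs |A ∩ B| / |A| ≤ 3/5 — false.
(c) bob: |A| = 9, |A ∩ B| = 6; needs |A ∖ B| = 3 — true.
(d) alice: |A| = 5, |A ∩ B| = 1; needs |A ∩ B| / |A| < 1/4 — true.

2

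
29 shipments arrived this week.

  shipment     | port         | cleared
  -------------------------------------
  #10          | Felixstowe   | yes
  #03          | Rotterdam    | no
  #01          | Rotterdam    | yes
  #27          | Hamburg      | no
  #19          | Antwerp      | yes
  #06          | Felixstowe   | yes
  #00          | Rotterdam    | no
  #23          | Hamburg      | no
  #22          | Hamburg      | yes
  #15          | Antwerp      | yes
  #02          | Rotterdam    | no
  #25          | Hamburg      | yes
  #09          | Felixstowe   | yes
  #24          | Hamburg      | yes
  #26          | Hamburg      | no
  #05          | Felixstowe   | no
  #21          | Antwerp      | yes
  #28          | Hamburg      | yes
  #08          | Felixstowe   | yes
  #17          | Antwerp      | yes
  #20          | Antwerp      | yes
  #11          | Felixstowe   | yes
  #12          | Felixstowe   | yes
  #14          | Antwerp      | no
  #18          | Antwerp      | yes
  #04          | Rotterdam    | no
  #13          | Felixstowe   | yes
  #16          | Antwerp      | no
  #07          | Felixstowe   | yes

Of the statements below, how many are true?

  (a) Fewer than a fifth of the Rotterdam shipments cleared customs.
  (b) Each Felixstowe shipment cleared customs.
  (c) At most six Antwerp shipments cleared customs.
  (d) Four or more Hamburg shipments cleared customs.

(a) Rotterdam: |A| = 5, |A ∩ B| = 1; needs |A ∩ B| / |A| < 1/5 — false.
(b) Felixstowe: |A| = 9, |A ∩ B| = 8; needs A ⊆ B, i.e. every element of A is in B (|A ∖ B| = 0) — false.
(c) Antwerp: |A| = 8, |A ∩ B| = 6; needs |A ∩ B| ≤ 6 — true.
(d) Hamburg: |A| = 7, |A ∩ B| = 4; needs |A ∩ B| ≥ 4 — true.

2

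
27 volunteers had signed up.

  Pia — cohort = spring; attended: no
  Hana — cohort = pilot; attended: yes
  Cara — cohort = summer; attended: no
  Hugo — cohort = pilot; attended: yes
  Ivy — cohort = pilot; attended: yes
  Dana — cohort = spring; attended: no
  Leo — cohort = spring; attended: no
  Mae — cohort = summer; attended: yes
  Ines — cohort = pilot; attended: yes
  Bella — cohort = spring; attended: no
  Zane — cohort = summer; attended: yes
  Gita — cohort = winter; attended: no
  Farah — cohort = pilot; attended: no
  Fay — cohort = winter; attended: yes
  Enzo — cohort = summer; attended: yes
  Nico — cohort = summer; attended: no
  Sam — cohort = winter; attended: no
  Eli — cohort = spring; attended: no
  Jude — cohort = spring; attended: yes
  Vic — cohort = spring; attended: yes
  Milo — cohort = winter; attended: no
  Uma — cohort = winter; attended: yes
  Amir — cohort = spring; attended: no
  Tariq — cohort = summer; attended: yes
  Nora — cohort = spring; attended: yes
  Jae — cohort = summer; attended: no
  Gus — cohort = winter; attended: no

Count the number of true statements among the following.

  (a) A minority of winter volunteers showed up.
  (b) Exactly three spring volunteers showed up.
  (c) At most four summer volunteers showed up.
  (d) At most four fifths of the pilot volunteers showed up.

4

(a) winter: |A| = 6, |A ∩ B| = 2; needs |A ∩ B| < |A ∖ B| — true.
(b) spring: |A| = 9, |A ∩ B| = 3; needs |A ∩ B| = 3 — true.
(c) summer: |A| = 7, |A ∩ B| = 4; needs |A ∩ B| ≤ 4 — true.
(d) pilot: |A| = 5, |A ∩ B| = 4; needs |A ∩ B| / |A| ≤ 4/5 — true.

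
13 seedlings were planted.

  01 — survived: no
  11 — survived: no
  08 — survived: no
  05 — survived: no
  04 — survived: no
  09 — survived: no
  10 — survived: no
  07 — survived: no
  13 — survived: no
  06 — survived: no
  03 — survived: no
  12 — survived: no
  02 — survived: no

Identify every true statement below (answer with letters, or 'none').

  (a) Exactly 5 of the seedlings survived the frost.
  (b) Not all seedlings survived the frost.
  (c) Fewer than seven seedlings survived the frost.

(b), (c)

|A| = 13, |A ∩ B| = 0, |A ∖ B| = 13.
(a) |A ∩ B| = 5: fails.
(b) A ⊄ B (|A ∖ B| ≥ 1): holds.
(c) |A ∩ B| < 7: holds.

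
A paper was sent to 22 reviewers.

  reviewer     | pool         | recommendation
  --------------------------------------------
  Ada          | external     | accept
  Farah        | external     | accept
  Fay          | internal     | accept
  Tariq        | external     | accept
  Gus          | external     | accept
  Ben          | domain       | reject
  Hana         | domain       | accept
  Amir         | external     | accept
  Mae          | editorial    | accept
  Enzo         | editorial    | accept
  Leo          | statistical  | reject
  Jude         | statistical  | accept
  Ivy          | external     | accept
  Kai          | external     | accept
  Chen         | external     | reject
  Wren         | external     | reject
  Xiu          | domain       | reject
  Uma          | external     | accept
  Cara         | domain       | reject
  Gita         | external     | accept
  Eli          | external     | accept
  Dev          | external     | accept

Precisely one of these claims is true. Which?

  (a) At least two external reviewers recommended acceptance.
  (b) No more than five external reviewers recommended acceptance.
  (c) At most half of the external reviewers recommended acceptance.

|A| = 13, |A ∩ B| = 11, |A ∖ B| = 2.
(a) requires |A ∩ B| ≥ 2: true.
(b) requires |A ∩ B| ≤ 5: false.
(c) requires |A ∩ B| ≤ |A ∖ B|: false.

(a)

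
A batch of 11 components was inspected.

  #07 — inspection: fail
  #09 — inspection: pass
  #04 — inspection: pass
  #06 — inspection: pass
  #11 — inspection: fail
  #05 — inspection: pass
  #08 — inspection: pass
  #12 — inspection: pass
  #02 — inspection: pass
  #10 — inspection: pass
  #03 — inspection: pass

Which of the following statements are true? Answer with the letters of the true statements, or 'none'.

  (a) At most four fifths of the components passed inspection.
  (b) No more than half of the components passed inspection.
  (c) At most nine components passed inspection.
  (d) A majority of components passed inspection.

|A| = 11, |A ∩ B| = 9, |A ∖ B| = 2.
(a) |A ∩ B| / |A| ≤ 4/5: fails.
(b) |A ∩ B| ≤ |A ∖ B|: fails.
(c) |A ∩ B| ≤ 9: holds.
(d) |A ∩ B| > |A ∖ B|: holds.

(c), (d)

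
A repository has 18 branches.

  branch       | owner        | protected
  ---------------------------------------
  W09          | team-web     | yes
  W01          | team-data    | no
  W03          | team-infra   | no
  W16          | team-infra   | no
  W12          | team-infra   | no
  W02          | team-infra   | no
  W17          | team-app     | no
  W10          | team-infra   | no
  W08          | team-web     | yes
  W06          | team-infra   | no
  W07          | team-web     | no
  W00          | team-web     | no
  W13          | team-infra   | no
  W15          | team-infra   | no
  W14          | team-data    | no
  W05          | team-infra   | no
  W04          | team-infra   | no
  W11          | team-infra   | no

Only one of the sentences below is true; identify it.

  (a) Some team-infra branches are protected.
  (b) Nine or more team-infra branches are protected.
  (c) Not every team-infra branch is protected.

(c)

|A| = 11, |A ∩ B| = 0, |A ∖ B| = 11.
(a) requires A ∩ B ≠ ∅ (|A ∩ B| ≥ 1): false.
(b) requires |A ∩ B| ≥ 9: false.
(c) requires A ⊄ B (|A ∖ B| ≥ 1): true.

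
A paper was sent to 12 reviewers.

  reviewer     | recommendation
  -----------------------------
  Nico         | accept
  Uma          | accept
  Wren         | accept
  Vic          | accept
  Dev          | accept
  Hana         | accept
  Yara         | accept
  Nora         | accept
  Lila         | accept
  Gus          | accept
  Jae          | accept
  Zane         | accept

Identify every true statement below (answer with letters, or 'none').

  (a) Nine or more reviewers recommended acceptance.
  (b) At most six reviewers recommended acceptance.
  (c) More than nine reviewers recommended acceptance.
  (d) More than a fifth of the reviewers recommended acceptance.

|A| = 12, |A ∩ B| = 12, |A ∖ B| = 0.
(a) |A ∩ B| ≥ 9: holds.
(b) |A ∩ B| ≤ 6: fails.
(c) |A ∩ B| > 9: holds.
(d) |A ∩ B| / |A| > 1/5: holds.

(a), (c), (d)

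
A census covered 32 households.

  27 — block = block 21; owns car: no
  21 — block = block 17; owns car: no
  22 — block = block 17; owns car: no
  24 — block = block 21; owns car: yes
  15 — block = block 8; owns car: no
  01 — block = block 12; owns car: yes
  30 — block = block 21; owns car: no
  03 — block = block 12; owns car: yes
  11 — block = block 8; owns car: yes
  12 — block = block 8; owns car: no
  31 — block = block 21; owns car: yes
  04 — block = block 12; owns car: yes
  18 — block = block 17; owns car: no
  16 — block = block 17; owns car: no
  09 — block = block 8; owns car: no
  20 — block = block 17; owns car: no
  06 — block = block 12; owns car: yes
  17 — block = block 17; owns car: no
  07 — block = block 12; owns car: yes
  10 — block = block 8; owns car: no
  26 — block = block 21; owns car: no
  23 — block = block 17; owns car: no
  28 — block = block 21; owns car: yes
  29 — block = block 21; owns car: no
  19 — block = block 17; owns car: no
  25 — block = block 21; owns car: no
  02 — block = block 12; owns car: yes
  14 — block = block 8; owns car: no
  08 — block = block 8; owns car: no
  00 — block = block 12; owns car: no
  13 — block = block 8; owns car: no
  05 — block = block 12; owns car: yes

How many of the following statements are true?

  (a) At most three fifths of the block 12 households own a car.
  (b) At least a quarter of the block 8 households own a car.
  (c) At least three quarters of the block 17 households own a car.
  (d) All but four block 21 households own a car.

(a) block 12: |A| = 8, |A ∩ B| = 7; needs |A ∩ B| / |A| ≤ 3/5 — false.
(b) block 8: |A| = 8, |A ∩ B| = 1; needs |A ∩ B| / |A| ≥ 1/4 — false.
(c) block 17: |A| = 8, |A ∩ B| = 0; needs |A ∩ B| / |A| ≥ 3/4 — false.
(d) block 21: |A| = 8, |A ∩ B| = 3; needs |A ∖ B| = 4 — false.

0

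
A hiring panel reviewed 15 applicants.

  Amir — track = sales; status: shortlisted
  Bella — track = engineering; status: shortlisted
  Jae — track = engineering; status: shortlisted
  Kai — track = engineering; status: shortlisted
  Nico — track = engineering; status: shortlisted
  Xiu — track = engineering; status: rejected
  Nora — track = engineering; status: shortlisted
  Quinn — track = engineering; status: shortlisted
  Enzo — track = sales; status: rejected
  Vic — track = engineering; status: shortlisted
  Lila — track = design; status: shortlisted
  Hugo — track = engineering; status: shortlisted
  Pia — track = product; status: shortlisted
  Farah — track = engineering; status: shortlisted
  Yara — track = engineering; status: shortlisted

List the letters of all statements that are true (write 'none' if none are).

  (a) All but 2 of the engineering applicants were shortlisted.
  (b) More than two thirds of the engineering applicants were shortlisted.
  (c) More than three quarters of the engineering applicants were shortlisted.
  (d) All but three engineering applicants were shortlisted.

|A| = 11, |A ∩ B| = 10, |A ∖ B| = 1.
(a) |A ∖ B| = 2: fails.
(b) |A ∩ B| / |A| > 2/3: holds.
(c) |A ∩ B| / |A| > 3/4: holds.
(d) |A ∖ B| = 3: fails.

(b), (c)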